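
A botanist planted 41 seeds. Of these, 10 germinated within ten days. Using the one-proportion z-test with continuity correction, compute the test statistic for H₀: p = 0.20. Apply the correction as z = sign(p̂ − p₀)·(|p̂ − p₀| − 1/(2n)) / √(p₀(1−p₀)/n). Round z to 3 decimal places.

p̂ = 10/41 = 0.24390. p̂ − p₀ = 0.043902.
1/(2n) = 0.012195.
Corrected numerator: |0.043902| − 0.012195 = 0.031707.
Null standard error: √(0.20·0.80/41) = √0.003902439 = 0.062470.
z = (+)0.031707/0.062470 = 0.508.

z = 0.508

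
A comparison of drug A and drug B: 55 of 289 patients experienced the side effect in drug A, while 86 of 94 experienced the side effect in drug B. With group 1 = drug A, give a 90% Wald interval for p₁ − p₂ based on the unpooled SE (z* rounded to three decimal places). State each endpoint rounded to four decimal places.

p̂₁ = 55/289 = 0.19031, p̂₂ = 86/94 = 0.91489; p̂₁ − p̂₂ = -0.72458.
SE = √(0.000533194 + 0.000828333) = √0.001361527 = 0.036899.
z* = 1.645 at the 90% level. Margin of error = 0.06070.
Interval: -0.72458 ± 0.06070 → (-0.7853, -0.6639).

(-0.7853, -0.6639)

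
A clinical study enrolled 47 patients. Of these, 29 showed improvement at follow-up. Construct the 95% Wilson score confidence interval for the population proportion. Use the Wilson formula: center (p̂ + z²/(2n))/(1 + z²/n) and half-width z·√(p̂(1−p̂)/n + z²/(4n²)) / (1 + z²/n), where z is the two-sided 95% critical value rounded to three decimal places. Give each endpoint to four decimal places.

(0.4743, 0.7421)

p̂ = 29/47 = 0.61702; z = 1.960, so z² = 3.841600.
1 + z²/n = 1.081736.
Adjusted center: (0.61702 + z²/(2n))/1.081736 = 0.60818.
Radicand: p̂(1−p̂)/n + z²/(4n²) = 0.005027788 + 0.000434767 = 0.005462555.
Half-width = z·√(radicand)/denom = 1.960·0.073909/1.081736 = 0.13392.
CI: 0.60818 ± 0.13392 = (0.4743, 0.7421).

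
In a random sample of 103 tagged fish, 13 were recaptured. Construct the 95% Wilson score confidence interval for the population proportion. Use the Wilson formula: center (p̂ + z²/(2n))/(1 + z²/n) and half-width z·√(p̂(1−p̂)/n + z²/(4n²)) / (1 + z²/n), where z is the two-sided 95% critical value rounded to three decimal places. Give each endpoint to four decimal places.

(0.0753, 0.2040)

p̂ = 13/103 = 0.12621; z = 1.960, so z² = 3.841600.
Denominator 1 + z²/n = 1 + 3.841600/103 = 1.037297.
Adjusted center: (0.12621 + z²/(2n))/1.037297 = 0.13965.
Radicand: p̂(1−p̂)/n + z²/(4n²) = 0.001070716 + 0.000090527 = 0.001161243.
Half-width = z·√(radicand)/denom = 1.960·0.034077/1.037297 = 0.06439.
Interval: 0.13965 ± 0.06439 → (0.0753, 0.2040).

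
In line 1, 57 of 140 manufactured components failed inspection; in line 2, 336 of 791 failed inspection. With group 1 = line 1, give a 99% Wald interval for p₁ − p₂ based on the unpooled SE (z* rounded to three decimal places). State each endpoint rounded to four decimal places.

(-0.1338, 0.0985)

p̂₁ = 0.40714, p̂₂ = 0.42478, so the observed difference is -0.01764.
SE = √(0.001724125 + 0.000308902) = √0.002033027 = 0.045089.
For 99% confidence, z* = 2.576. Margin of error = 0.11615.
So the interval runs from -0.1338 to 0.0985.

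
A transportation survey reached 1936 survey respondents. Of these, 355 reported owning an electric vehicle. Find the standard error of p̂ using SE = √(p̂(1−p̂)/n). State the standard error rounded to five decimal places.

Sample proportion p̂ = 355/1936 = 0.18337.
p̂(1−p̂) = 0.149745.
Dividing by n and taking the root: √0.000077348 = 0.00879.

SE = 0.00879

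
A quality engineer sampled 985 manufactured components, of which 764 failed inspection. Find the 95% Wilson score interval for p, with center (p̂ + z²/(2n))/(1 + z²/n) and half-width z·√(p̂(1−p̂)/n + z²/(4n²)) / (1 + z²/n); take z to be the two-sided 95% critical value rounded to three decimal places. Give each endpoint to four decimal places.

Here p̂ = 764/985 = 0.77563 and z = 1.960 (z² = 3.841600).
1 + z²/n = 1.003900.
Adjusted center: (0.77563 + z²/(2n))/1.003900 = 0.77456.
Radicand: p̂(1−p̂)/n + z²/(4n²) = 0.000176676 + 0.000000990 = 0.000177666.
Half-width = 1.960·√0.000177666/1.003900 = 0.02602.
CI: 0.77456 ± 0.02602 = (0.7485, 0.8006).

(0.7485, 0.8006)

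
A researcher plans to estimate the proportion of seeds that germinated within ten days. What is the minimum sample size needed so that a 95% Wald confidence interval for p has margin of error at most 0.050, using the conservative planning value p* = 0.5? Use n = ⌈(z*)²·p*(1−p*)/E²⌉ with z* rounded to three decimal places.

n = 385

z* = 1.960 at the 95% level.
p*(1−p*) = 0.50·0.50 = 0.2500.
(z*)²·p*(1−p*)/E² = 3.841600·0.2500/0.002500 = 384.160.
Rounding up, n = 385.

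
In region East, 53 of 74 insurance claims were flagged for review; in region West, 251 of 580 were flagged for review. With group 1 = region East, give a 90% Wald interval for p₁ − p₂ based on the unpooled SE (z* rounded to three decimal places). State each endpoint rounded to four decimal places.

p̂₁ = 0.71622, p̂₂ = 0.43276, so the observed difference is 0.28346.
SE = √(0.002746629 + 0.000423239) = √0.003169868 = 0.056302.
For 90% confidence, z* = 1.645. Margin = 1.645·0.056302 = 0.09262.
CI: 0.28346 ± 0.09262 = (0.1908, 0.3761).

(0.1908, 0.3761)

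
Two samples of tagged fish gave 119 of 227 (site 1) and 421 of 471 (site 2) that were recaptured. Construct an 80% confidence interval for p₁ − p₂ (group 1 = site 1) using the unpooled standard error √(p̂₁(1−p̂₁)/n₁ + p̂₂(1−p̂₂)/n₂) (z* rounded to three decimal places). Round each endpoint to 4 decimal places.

(-0.4158, -0.3234)

p̂₁ = 0.52423, p̂₂ = 0.89384, so the observed difference is -0.36961.
SE = √(0.001098735 + 0.000201460) = √0.001300195 = 0.036058.
The 80% critical value is z* = 1.282. Margin = 1.282·0.036058 = 0.04623.
Interval: -0.36961 ± 0.04623 → (-0.4158, -0.3234).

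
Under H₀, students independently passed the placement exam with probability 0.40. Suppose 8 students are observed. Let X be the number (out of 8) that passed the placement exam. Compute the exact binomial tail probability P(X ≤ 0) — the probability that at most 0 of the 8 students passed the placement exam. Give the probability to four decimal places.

X is binomial with n = 8 and p = 0.40.
P(X ≤ 0) = C(8,0)·0.40^0·0.60^8.
= 0.016796 = 0.0168.

P = 0.0168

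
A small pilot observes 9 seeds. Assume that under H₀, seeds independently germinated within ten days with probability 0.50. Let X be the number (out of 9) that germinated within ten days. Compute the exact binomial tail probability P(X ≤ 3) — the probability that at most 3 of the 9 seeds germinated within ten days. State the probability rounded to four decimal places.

X ~ Binomial(n=9, p=0.50).
P(X ≤ 3) = C(9,0)·0.50^0·0.50^9 + C(9,1)·0.50^1·0.50^8 + C(9,2)·0.50^2·0.50^7 + C(9,3)·0.50^3·0.50^6.
= 0.001953 + 0.017578 + 0.070312 + 0.164062 = 0.2539.

P = 0.2539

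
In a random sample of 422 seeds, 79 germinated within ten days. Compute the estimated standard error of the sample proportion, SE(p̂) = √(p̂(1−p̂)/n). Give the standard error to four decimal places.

SE = 0.0190

Sample proportion p̂ = 79/422 = 0.18720.
p̂(1−p̂) = 0.152156.
SE = √(0.152156/422) = √0.000360559 = 0.0190.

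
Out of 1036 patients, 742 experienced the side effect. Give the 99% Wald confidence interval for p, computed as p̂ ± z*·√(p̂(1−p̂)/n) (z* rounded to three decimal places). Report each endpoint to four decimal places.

p̂ = 742/1036 = 0.71622.
SE(p̂) = √(0.71622·0.28378/1036) = 0.014007.
z* = 2.576 at the 99% level.
Margin = 2.576·0.014007 = 0.03608.
Interval: 0.71622 ± 0.03608 → (0.6801, 0.7523).

(0.6801, 0.7523)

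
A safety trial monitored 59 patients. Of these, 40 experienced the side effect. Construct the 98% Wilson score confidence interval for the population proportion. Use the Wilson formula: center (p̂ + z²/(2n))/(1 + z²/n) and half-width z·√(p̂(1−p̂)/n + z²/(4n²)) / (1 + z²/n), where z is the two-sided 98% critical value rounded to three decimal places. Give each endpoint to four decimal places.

Here p̂ = 40/59 = 0.67797 and z = 2.326 (z² = 5.410276).
Denominator 1 + z²/n = 1 + 5.410276/59 = 1.091700.
Center = (0.67797 + 0.045850)/1.091700 = 0.66302.
Radicand: p̂(1−p̂)/n + z²/(4n²) = 0.003700476 + 0.000388558 = 0.004089034.
Half-width = 2.326·√0.004089034/1.091700 = 0.13624.
CI: 0.66302 ± 0.13624 = (0.5268, 0.7993).

(0.5268, 0.7993)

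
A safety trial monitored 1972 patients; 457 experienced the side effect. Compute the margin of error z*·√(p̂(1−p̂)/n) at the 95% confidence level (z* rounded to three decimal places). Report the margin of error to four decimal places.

ME = 0.0186

With x = 457 successes in n = 1972, p̂ = 0.23174.
SE(p̂) = √(0.23174·0.76826/1972) = 0.009502.
For 95% confidence, z* = 1.960.
ME = 1.960·0.009502 = 0.0186.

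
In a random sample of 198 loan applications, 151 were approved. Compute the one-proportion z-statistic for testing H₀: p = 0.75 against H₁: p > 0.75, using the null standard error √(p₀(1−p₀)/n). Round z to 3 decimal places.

z = 0.410

With x = 151 successes in n = 198, p̂ = 0.76263.
Under H₀, SE = √(p₀(1−p₀)/n) = √(0.75·0.25/198) = √0.000946970 = 0.030773.
Test statistic: z = 0.01263/0.030773 = 0.410.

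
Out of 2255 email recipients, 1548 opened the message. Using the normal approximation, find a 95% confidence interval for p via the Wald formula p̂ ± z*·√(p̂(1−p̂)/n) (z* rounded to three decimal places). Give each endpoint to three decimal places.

p̂ = 1548/2255 = 0.68647.
Standard error of p̂: √(0.215227/2255) = √0.000095444 = 0.009770.
The 95% critical value is z* = 1.960.
Margin = 1.960·0.009770 = 0.01915.
CI: 0.68647 ± 0.01915 = (0.667, 0.706).

(0.667, 0.706)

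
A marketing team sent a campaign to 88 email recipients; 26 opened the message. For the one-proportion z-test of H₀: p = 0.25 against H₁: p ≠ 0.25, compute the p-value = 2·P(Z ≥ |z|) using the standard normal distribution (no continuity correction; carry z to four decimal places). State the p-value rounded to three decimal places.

p-value = 0.325

Sample proportion p̂ = 26/88 = 0.29545.
Null standard error: √(0.25·0.75/88) = √0.002130682 = 0.046159.
Test statistic (full precision, shown to 4 dp): z = (26/88 − 0.25)/SE₀ ≈ 0.9847.
p-value = 2·P(Z ≥ |z|) with z = 0.9847 → 0.325.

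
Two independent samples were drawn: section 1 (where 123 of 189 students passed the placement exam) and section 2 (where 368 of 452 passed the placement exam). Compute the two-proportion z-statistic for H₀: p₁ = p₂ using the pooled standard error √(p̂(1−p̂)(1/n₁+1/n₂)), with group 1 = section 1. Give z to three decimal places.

z = -4.455

Sample proportions: p̂₁ = 123/189 = 0.65079 and p̂₂ = 368/452 = 0.81416.
Pooling: p̂ = 491/641 = 0.76599.
SE = √[p̂(1−p̂)(1/n₁+1/n₂)] = √[0.76599·0.23401·(1/189+1/452)] ≈ 0.036674.
z = -0.16337/0.036674 = -4.455.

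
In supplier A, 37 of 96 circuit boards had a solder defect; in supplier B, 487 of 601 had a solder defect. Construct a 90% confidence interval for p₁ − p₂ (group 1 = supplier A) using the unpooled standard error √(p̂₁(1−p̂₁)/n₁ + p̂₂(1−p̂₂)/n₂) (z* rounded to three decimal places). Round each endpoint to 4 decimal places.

(-0.5107, -0.3391)

p̂₁ = 37/96 = 0.38542, p̂₂ = 487/601 = 0.81032; p̂₁ − p̂₂ = -0.42490.
SE = √(0.002467403 + 0.000255747) = √0.002723150 = 0.052184.
The 90% critical value is z* = 1.645. Margin of error = 0.08584.
CI: -0.42490 ± 0.08584 = (-0.5107, -0.3391).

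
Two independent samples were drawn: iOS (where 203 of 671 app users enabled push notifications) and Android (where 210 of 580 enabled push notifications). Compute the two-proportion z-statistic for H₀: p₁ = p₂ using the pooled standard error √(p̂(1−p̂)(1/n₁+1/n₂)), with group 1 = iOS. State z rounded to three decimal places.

z = -2.233

p̂₁ = 203/671 = 0.30253, p̂₂ = 210/580 = 0.36207.
Pooling: p̂ = 413/1251 = 0.33014.
Pooled SE = √[0.2211462·0.00321445] ≈ 0.026662.
z = -0.05954/0.026662 = -2.233.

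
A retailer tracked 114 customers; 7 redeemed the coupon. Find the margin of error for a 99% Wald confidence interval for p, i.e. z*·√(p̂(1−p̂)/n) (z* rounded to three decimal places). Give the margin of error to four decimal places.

The sample proportion is 7/114 = 0.06140.
Standard error of p̂: √(0.057633/114) = √0.000505554 = 0.022485.
For 99% confidence, z* = 2.576.
ME = 2.576·0.022485 = 0.0579.

ME = 0.0579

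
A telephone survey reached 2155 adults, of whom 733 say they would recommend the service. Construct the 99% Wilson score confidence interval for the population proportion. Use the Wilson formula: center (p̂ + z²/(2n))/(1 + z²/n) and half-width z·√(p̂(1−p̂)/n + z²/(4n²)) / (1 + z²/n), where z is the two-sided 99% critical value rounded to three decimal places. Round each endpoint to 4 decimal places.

(0.3144, 0.3669)

p̂ = 733/2155 = 0.34014; z = 2.576, so z² = 6.635776.
1 + z²/n = 1.003079.
Adjusted center: (0.34014 + z²/(2n))/1.003079 = 0.34063.
Radicand: p̂(1−p̂)/n + z²/(4n²) = 0.000104151 + 0.000000357 = 0.000104508.
Half-width = z·√(radicand)/denom = 2.576·0.010223/1.003079 = 0.02625.
CI: 0.34063 ± 0.02625 = (0.3144, 0.3669).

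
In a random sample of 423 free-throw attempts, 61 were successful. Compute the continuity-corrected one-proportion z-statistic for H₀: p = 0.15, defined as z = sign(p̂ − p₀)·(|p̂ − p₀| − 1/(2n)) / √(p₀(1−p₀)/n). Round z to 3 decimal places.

z = -0.266

Sample proportion p̂ = 61/423 = 0.14421. p̂ − p₀ = -0.005792.
1/(2n) = 0.001182.
Corrected numerator: |-0.005792| − 0.001182 = 0.004610.
Under H₀, SE = √(p₀(1−p₀)/n) = √(0.15·0.85/423) = √0.000301418 = 0.017361.
z = −0.004610/0.017361 = -0.266.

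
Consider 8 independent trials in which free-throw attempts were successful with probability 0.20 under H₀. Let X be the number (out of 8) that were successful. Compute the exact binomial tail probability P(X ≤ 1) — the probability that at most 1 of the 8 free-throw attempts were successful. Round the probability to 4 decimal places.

X is binomial with n = 8 and p = 0.20.
P(X ≤ 1) = C(8,0)·0.20^0·0.80^8 + C(8,1)·0.20^1·0.80^7.
= 0.167772 + 0.335544 = 0.5033.

P = 0.5033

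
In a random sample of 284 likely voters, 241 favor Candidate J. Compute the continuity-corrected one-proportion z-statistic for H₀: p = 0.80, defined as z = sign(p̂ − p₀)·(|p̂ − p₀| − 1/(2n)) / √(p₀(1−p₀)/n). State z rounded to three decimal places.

The sample proportion is 241/284 = 0.84859. p̂ − p₀ = 0.048592.
Continuity correction 1/(2n) = 1/568 = 0.001761.
Corrected numerator: |0.048592| − 0.001761 = 0.046831.
Under H₀, SE = √(p₀(1−p₀)/n) = √(0.80·0.20/284) = √0.000563380 = 0.023736.
z = +0.046831/0.023736 = 1.973.

z = 1.973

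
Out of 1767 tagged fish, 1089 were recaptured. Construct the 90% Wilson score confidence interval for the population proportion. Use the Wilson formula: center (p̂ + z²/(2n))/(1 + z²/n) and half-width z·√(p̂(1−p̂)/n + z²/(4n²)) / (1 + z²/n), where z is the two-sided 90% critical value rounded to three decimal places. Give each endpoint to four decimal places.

(0.5971, 0.6351)

p̂ = 1089/1767 = 0.61630; z = 1.645, so z² = 2.706025.
Denominator 1 + z²/n = 1 + 2.706025/1767 = 1.001531.
Center = (0.61630 + 0.000766)/1.001531 = 0.61612.
Radicand: p̂(1−p̂)/n + z²/(4n²) = 0.000133828 + 0.000000217 = 0.000134045.
Half-width = 1.645·√0.000134045/1.001531 = 0.01902.
So the interval runs from 0.5971 to 0.6351.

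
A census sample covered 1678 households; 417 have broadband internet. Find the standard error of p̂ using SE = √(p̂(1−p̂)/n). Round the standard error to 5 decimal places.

With x = 417 successes in n = 1678, p̂ = 0.24851.
p̂(1−p̂) = 0.186753.
SE = √(0.186753/1678) = √0.000111295 = 0.01055.

SE = 0.01055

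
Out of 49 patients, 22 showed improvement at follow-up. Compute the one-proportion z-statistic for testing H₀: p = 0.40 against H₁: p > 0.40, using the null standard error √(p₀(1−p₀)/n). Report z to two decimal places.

z = 0.70

With x = 22 successes in n = 49, p̂ = 0.44898.
SE₀ = √(0.40·0.60/49) = 0.069985.
z = (0.44898 − 0.40)/0.069985 = 0.04898/0.069985 = 0.70.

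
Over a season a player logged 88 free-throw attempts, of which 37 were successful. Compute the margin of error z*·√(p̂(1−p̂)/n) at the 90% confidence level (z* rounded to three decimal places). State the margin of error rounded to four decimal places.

ME = 0.0866

Sample proportion p̂ = 37/88 = 0.42045.
SE = √(p̂(1−p̂)/n) = √(0.243673/88) = 0.052621.
The 90% critical value is z* = 1.645.
Margin of error = z*·SE = 1.645 × 0.052621 = 0.0866.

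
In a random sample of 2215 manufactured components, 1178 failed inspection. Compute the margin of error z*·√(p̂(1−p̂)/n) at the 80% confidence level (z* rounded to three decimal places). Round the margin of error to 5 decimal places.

The sample proportion is 1178/2215 = 0.53183.
SE = √(p̂(1−p̂)/n) = √(0.248987/2215) = 0.010602.
z* = 1.282 at the 80% level.
So ME = 0.01359.

ME = 0.01359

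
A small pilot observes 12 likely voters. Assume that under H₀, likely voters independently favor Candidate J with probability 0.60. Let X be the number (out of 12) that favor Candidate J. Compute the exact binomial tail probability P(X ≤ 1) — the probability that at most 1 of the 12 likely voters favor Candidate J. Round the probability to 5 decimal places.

X ~ Binomial(n=12, p=0.60).
P(X ≤ 1) = C(12,0)·0.60^0·0.40^12 + C(12,1)·0.60^1·0.40^11.
= 0.000017 + 0.000302 = 0.00032.

P = 0.00032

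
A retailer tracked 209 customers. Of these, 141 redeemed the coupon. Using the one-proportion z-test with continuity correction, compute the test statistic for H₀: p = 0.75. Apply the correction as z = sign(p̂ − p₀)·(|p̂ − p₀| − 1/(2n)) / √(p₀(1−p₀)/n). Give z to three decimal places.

z = -2.436

p̂ = 141/209 = 0.67464. p̂ − p₀ = -0.075359.
1/(2n) = 0.002392.
Corrected numerator: |-0.075359| − 0.002392 = 0.072967.
Under H₀, SE = √(p₀(1−p₀)/n) = √(0.75·0.25/209) = √0.000897129 = 0.029952.
z = −0.072967/0.029952 = -2.436.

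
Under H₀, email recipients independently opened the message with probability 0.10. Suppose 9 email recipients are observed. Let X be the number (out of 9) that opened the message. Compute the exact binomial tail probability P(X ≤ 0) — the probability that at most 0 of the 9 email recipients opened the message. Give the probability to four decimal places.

P = 0.3874

X is binomial with n = 9 and p = 0.10.
P(X ≤ 0) = C(9,0)·0.10^0·0.90^9.
= 0.387420 = 0.3874.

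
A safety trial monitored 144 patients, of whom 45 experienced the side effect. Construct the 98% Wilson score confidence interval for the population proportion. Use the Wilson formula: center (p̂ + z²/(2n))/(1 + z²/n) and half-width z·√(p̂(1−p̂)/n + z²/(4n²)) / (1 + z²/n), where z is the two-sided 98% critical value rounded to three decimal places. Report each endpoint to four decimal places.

p̂ = 45/144 = 0.31250; z = 2.326, so z² = 5.410276.
Denominator 1 + z²/n = 1 + 5.410276/144 = 1.037571.
Adjusted center: (0.31250 + z²/(2n))/1.037571 = 0.31929.
Radicand: p̂(1−p̂)/n + z²/(4n²) = 0.001491970 + 0.000065228 = 0.001557198.
Half-width = z·√(radicand)/denom = 2.326·0.039461/1.037571 = 0.08846.
So the interval runs from 0.2308 to 0.4078.

(0.2308, 0.4078)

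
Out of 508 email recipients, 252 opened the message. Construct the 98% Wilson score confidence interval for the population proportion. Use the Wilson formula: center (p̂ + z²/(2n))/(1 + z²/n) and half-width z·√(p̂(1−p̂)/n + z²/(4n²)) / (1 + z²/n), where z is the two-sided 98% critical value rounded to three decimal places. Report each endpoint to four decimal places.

p̂ = 252/508 = 0.49606; z = 2.326, so z² = 5.410276.
Denominator 1 + z²/n = 1 + 5.410276/508 = 1.010650.
Center = (0.49606 + 0.005325)/1.010650 = 0.49610.
Radicand: p̂(1−p̂)/n + z²/(4n²) = 0.000492095 + 0.000005241 = 0.000497336.
Half-width = z·√(radicand)/denom = 2.326·0.022301/1.010650 = 0.05133.
So the interval runs from 0.4448 to 0.5474.

(0.4448, 0.5474)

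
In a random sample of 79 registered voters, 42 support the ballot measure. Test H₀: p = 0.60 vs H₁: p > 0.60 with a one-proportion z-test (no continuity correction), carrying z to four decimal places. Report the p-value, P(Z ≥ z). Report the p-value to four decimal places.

p̂ = 42/79 = 0.53165.
Under H₀, SE = √(p₀(1−p₀)/n) = √(0.60·0.40/79) = √0.003037975 = 0.055118.
Test statistic (full precision, shown to 4 dp): z = (42/79 − 0.60)/SE₀ ≈ -1.2402.
From the standard normal, P(Z ≥ z) = 0.8925.

p-value = 0.8925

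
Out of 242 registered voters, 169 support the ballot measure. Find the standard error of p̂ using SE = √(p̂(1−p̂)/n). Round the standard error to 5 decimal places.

The sample proportion is 169/242 = 0.69835.
p̂(1−p̂) = 0.69835·0.30165 = 0.210657.
Dividing by n and taking the root: √0.000870483 = 0.02950.

SE = 0.02950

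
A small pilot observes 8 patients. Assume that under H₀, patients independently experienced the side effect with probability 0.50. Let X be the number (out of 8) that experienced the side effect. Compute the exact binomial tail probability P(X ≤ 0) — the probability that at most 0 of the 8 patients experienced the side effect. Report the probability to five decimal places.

X ~ Binomial(n=8, p=0.50).
P(X ≤ 0) = C(8,0)·0.50^0·0.50^8.
= 0.003906 = 0.00391.

P = 0.00391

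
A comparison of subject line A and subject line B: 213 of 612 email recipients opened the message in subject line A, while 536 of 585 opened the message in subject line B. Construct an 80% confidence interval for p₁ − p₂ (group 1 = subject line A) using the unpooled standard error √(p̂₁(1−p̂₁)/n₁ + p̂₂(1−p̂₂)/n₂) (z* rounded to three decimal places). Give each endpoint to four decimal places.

p̂₁ = 213/612 = 0.34804, p̂₂ = 536/585 = 0.91624; p̂₁ − p̂₂ = -0.56820.
Unpooled SE = √(p̂₁(1−p̂₁)/n₁ + p̂₂(1−p̂₂)/n₂) = √(0.000370765 + 0.000131188) = 0.022404.
z* = 1.282 at the 80% level. Margin = 1.282·0.022404 = 0.02872.
So the interval runs from -0.5969 to -0.5395.

(-0.5969, -0.5395)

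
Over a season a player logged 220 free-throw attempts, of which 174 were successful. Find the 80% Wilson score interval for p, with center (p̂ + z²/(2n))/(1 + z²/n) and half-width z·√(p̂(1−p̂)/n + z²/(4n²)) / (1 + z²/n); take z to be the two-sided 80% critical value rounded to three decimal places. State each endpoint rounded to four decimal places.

(0.7537, 0.8238)

Here p̂ = 174/220 = 0.79091 and z = 1.282 (z² = 1.643524).
Denominator 1 + z²/n = 1 + 1.643524/220 = 1.007471.
Center = (0.79091 + 0.003735)/1.007471 = 0.78875.
Radicand: p̂(1−p̂)/n + z²/(4n²) = 0.000751690 + 0.000008489 = 0.000760179.
Half-width = z·√(radicand)/denom = 1.282·0.027571/1.007471 = 0.03508.
Interval: 0.78875 ± 0.03508 → (0.7537, 0.8238).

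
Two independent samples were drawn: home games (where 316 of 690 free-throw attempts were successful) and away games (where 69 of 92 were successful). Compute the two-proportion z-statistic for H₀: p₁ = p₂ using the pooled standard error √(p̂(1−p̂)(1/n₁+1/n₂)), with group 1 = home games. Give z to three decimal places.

p̂₁ = 316/690 = 0.45797, p̂₂ = 69/92 = 0.75000.
Pooling: p̂ = 385/782 = 0.49233.
Pooled SE = √[0.2499411·0.01231884] ≈ 0.055489.
z = -0.29203/0.055489 = -5.263.

z = -5.263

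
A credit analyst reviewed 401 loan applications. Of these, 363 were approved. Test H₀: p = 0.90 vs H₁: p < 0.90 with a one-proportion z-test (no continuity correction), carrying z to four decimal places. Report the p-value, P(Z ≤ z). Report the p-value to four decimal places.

p-value = 0.6367

With x = 363 successes in n = 401, p̂ = 0.90524.
SE₀ = √(0.90·0.10/401) = 0.014981.
Test statistic (full precision, shown to 4 dp): z = (363/401 − 0.90)/SE₀ ≈ 0.3496.
From the standard normal, P(Z ≤ z) = 0.6367.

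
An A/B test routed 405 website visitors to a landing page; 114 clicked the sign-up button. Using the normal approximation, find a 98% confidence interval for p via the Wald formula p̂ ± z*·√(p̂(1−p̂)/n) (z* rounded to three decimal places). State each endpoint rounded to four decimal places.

(0.2295, 0.3335)

Sample proportion p̂ = 114/405 = 0.28148.
Standard error of p̂: √(0.202250/405) = √0.000499382 = 0.022347.
The 98% critical value is z* = 2.326.
Margin = 2.326·0.022347 = 0.05198.
Interval: 0.28148 ± 0.05198 → (0.2295, 0.3335).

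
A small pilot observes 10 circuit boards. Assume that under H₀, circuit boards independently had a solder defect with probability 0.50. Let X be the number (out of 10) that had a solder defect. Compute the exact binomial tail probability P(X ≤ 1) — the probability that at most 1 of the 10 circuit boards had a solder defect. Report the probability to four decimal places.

X is binomial with n = 10 and p = 0.50.
P(X ≤ 1) = C(10,0)·0.50^0·0.50^10 + C(10,1)·0.50^1·0.50^9.
= 0.000977 + 0.009766 = 0.0107.

P = 0.0107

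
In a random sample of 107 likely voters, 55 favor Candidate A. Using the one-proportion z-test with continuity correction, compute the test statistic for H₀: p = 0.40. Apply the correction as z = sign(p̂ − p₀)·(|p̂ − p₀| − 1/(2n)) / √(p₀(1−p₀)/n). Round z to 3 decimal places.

The sample proportion is 55/107 = 0.51402. p̂ − p₀ = 0.114019.
Continuity correction 1/(2n) = 1/214 = 0.004673.
Corrected numerator: |0.114019| − 0.004673 = 0.109346.
Under H₀, SE = √(p₀(1−p₀)/n) = √(0.40·0.60/107) = √0.002242991 = 0.047360.
z = (+)0.109346/0.047360 = 2.309.

z = 2.309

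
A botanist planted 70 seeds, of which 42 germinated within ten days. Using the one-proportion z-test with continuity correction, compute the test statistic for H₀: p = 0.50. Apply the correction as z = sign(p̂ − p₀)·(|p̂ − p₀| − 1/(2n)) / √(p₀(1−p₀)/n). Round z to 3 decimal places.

With x = 42 successes in n = 70, p̂ = 0.60000. p̂ − p₀ = 0.100000.
1/(2n) = 0.007143.
Corrected numerator: |0.100000| − 0.007143 = 0.092857.
Under H₀, SE = √(p₀(1−p₀)/n) = √(0.50·0.50/70) = √0.003571429 = 0.059761.
z = +0.092857/0.059761 = 1.554.

z = 1.554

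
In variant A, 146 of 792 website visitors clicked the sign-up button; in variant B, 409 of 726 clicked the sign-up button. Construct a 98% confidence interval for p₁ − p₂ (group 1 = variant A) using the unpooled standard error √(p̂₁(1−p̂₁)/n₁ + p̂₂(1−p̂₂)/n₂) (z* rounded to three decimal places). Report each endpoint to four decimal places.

(-0.4325, -0.3255)

p̂₁ = 0.18434, p̂₂ = 0.56336, so the observed difference is -0.37902.
SE = √(0.000189850 + 0.000338823) = √0.000528673 = 0.022993.
The 98% critical value is z* = 2.326. Margin of error = 0.05348.
Interval: -0.37902 ± 0.05348 → (-0.4325, -0.3255).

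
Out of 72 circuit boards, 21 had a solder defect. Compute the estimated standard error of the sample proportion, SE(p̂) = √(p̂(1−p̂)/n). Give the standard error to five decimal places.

SE = 0.05357

p̂ = 21/72 = 0.29167.
p̂(1−p̂) = 0.29167·0.70833 = 0.206599.
SE = √(0.206599/72) = √0.002869431 = 0.05357.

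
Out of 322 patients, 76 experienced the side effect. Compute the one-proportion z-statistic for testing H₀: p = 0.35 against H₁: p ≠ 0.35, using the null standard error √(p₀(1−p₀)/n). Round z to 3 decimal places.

z = -4.288

The sample proportion is 76/322 = 0.23602.
SE₀ = √(0.35·0.65/322) = 0.026580.
z = (0.23602 − 0.35)/0.026580 = -0.11398/0.026580 = -4.288.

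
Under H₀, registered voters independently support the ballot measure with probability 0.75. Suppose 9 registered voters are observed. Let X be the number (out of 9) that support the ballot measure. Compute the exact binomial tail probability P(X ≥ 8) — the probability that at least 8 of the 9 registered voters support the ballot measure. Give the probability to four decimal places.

X ~ Binomial(n=9, p=0.75).
P(X ≥ 8) = C(9,8)·0.75^8·0.25^1 + C(9,9)·0.75^9·0.25^0.
= 0.225254 + 0.075085 = 0.3003.

P = 0.3003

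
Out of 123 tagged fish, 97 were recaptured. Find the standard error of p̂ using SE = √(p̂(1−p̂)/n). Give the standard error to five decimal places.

Sample proportion p̂ = 97/123 = 0.78862.
p̂(1−p̂) = 0.78862·0.21138 = 0.166698.
SE = √(0.166698/123) = √0.001355268 = 0.03681.

SE = 0.03681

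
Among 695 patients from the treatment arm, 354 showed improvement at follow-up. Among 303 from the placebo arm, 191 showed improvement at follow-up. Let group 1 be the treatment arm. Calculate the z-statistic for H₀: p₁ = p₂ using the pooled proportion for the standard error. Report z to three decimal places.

p̂₁ = 354/695 = 0.50935, p̂₂ = 191/303 = 0.63036.
Pooled p̂ = (354+191)/(695+303) = 545/998 = 0.54609.
Pooled SE = √[0.2478755·0.00473918] ≈ 0.034274.
z = (p̂₁ − p̂₂)/SE = (0.50935 − 0.63036)/0.034274 = -0.12101/0.034274 = -3.531.

z = -3.531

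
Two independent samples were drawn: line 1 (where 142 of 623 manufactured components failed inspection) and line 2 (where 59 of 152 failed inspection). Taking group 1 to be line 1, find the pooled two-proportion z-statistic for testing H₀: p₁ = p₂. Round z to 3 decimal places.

z = -4.041

p̂₁ = 142/623 = 0.22793, p̂₂ = 59/152 = 0.38816.
Pooled p̂ = (142+59)/(623+152) = 201/775 = 0.25935.
Pooled SE = √[0.1920899·0.00818408] ≈ 0.039649.
z = (p̂₁ − p̂₂)/SE = (0.22793 − 0.38816)/0.039649 = -0.16023/0.039649 = -4.041.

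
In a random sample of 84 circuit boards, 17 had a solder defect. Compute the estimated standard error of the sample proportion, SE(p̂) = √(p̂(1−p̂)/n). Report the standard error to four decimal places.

SE = 0.0438

Sample proportion p̂ = 17/84 = 0.20238.
p̂(1−p̂) = 0.161422.
SE = √(0.161422/84) = √0.001921690 = 0.0438.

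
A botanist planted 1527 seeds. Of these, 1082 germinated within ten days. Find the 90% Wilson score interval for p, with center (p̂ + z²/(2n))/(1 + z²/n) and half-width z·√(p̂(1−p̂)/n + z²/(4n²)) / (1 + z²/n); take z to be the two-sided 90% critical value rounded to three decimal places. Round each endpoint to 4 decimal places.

p̂ = 1082/1527 = 0.70858; z = 1.645, so z² = 2.706025.
Denominator 1 + z²/n = 1 + 2.706025/1527 = 1.001772.
Center = (0.70858 + 0.000886)/1.001772 = 0.70821.
Radicand: p̂(1−p̂)/n + z²/(4n²) = 0.000135229 + 0.000000290 = 0.000135519.
Half-width = z·√(radicand)/denom = 1.645·0.011641/1.001772 = 0.01912.
CI: 0.70821 ± 0.01912 = (0.6891, 0.7273).

(0.6891, 0.7273)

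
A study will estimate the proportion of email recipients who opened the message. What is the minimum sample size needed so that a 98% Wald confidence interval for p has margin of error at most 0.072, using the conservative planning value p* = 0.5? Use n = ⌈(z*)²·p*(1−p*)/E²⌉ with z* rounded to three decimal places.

n = 261

The 98% critical value is z* = 2.326.
p*(1−p*) = 0.2500.
(z*)²·p*(1−p*)/E² = 5.410276·0.2500/0.005184 = 260.912.
Rounding up, n = 261.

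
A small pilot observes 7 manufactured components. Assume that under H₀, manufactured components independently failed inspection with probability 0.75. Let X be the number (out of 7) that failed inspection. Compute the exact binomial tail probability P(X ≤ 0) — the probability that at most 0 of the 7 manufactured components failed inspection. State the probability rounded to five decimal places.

P = 0.00006

X is binomial with n = 7 and p = 0.75.
P(X ≤ 0) = C(7,0)·0.75^0·0.25^7.
= 0.000061 = 0.00006.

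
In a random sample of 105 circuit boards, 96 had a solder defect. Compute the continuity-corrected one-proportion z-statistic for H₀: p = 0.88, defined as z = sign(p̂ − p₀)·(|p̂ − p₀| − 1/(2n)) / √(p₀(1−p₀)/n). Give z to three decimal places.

The sample proportion is 96/105 = 0.91429. p̂ − p₀ = 0.034286.
1/(2n) = 0.004762.
Corrected numerator: |0.034286| − 0.004762 = 0.029524.
Under H₀, SE = √(p₀(1−p₀)/n) = √(0.88·0.12/105) = √0.001005714 = 0.031713.
z = (+)0.029524/0.031713 = 0.931.

z = 0.931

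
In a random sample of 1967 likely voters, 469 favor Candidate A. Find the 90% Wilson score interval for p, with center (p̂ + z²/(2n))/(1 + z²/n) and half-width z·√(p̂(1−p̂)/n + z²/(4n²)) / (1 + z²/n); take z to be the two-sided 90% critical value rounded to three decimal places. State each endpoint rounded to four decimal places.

(0.2230, 0.2546)

p̂ = 469/1967 = 0.23843; z = 1.645, so z² = 2.706025.
1 + z²/n = 1.001376.
Center = (0.23843 + 0.000688)/1.001376 = 0.23879.
Radicand: p̂(1−p̂)/n + z²/(4n²) = 0.000092315 + 0.000000175 = 0.000092490.
Half-width = 1.645·√0.000092490/1.001376 = 0.01580.
So the interval runs from 0.2230 to 0.2546.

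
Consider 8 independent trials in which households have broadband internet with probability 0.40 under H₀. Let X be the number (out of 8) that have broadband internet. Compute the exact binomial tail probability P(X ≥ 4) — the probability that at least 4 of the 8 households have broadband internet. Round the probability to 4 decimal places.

P = 0.4059

X ~ Binomial(n=8, p=0.40).
P(X ≥ 4) = Σ_{j=4}^{8} C(8,j)·0.40^j·0.60^{8−j}.
= 0.232243 + 0.123863 + 0.041288 + 0.007864 + 0.000655 = 0.4059.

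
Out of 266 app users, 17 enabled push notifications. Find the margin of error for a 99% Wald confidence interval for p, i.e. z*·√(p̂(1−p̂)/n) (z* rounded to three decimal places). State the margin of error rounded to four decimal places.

Sample proportion p̂ = 17/266 = 0.06391.
Standard error of p̂: √(0.059825/266) = √0.000224907 = 0.014997.
z* = 2.576 at the 99% level.
So ME = 0.0386.

ME = 0.0386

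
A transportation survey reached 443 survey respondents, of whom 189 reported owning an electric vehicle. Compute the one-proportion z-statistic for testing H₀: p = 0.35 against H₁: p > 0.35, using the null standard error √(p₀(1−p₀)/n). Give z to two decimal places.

z = 3.38

The sample proportion is 189/443 = 0.42664.
SE₀ = √(0.35·0.65/443) = 0.022662.
z = (p̂ − p₀)/SE = (0.42664 − 0.35)/0.022662 = 3.38.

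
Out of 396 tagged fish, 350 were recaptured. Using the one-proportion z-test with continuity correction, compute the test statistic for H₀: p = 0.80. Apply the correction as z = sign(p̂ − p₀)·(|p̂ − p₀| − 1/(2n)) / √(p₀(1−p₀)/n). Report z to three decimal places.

Sample proportion p̂ = 350/396 = 0.88384. p̂ − p₀ = 0.083838.
Continuity correction 1/(2n) = 1/792 = 0.001263.
Corrected numerator: |0.083838| − 0.001263 = 0.082575.
Under H₀, SE = √(p₀(1−p₀)/n) = √(0.80·0.20/396) = √0.000404040 = 0.020101.
z = (+)0.082575/0.020101 = 4.108.

z = 4.108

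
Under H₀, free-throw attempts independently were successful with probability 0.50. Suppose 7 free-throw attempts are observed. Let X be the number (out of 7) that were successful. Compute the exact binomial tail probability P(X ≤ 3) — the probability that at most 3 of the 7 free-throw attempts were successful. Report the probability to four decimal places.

P = 0.5000

X is binomial with n = 7 and p = 0.50.
P(X ≤ 3) = C(7,0)·0.50^0·0.50^7 + C(7,1)·0.50^1·0.50^6 + C(7,2)·0.50^2·0.50^5 + C(7,3)·0.50^3·0.50^4.
= 0.007812 + 0.054688 + 0.164062 + 0.273438 = 0.5000.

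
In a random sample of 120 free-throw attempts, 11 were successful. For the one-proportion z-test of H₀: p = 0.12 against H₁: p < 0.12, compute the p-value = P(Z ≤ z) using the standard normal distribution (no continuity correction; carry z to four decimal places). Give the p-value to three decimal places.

Sample proportion p̂ = 11/120 = 0.09167.
Under H₀, SE = √(p₀(1−p₀)/n) = √(0.12·0.88/120) = √0.000880000 = 0.029665.
z = (p̂ − p₀)/SE = (11/120 − 0.12)/0.029665 ≈ -0.9551.
From the standard normal, P(Z ≤ z) = 0.170.

p-value = 0.170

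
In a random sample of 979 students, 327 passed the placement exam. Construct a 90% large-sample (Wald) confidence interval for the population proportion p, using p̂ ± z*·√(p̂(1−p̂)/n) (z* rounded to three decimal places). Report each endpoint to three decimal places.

With x = 327 successes in n = 979, p̂ = 0.33401.
Standard error of p̂: √(0.222449/979) = √0.000227220 = 0.015074.
z* = 1.645 at the 90% level.
Margin = 1.645·0.015074 = 0.02480.
Interval: 0.33401 ± 0.02480 → (0.309, 0.359).

(0.309, 0.359)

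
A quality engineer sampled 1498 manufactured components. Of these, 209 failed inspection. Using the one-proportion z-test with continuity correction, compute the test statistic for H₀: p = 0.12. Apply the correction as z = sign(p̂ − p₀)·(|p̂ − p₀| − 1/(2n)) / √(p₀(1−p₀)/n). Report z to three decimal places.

The sample proportion is 209/1498 = 0.13952. p̂ − p₀ = 0.019519.
1/(2n) = 0.000334.
Corrected numerator: |0.019519| − 0.000334 = 0.019185.
SE₀ = √(0.12·0.88/1498) = 0.008396.
z = (+)0.019185/0.008396 = 2.285.

z = 2.285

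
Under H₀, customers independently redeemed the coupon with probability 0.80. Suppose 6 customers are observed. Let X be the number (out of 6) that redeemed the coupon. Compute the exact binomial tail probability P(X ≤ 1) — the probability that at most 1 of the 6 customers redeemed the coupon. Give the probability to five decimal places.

X is binomial with n = 6 and p = 0.80.
P(X ≤ 1) = C(6,0)·0.80^0·0.20^6 + C(6,1)·0.80^1·0.20^5.
= 0.000064 + 0.001536 = 0.00160.

P = 0.00160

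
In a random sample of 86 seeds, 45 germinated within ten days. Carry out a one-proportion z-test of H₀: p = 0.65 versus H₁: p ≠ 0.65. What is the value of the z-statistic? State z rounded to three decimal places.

The sample proportion is 45/86 = 0.52326.
Under H₀, SE = √(p₀(1−p₀)/n) = √(0.65·0.35/86) = √0.002645349 = 0.051433.
z = (0.52326 − 0.65)/0.051433 = -0.12674/0.051433 = -2.464.

z = -2.464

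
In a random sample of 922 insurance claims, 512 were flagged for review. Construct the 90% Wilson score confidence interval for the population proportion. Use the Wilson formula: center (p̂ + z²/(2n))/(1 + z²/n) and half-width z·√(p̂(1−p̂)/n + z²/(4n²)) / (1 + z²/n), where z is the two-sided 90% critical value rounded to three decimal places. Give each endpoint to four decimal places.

(0.5283, 0.5820)

Here p̂ = 512/922 = 0.55531 and z = 1.645 (z² = 2.706025).
Denominator 1 + z²/n = 1 + 2.706025/922 = 1.002935.
Adjusted center: (0.55531 + z²/(2n))/1.002935 = 0.55515.
Radicand: p̂(1−p̂)/n + z²/(4n²) = 0.000267831 + 0.000000796 = 0.000268627.
Half-width = z·√(radicand)/denom = 1.645·0.016390/1.002935 = 0.02688.
So the interval runs from 0.5283 to 0.5820.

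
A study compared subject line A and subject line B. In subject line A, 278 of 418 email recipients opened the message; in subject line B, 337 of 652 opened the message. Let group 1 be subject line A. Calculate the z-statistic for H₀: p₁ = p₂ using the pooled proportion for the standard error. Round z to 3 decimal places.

p̂₁ = 278/418 = 0.66507, p̂₂ = 337/652 = 0.51687.
Pooling: p̂ = 615/1070 = 0.57477.
SE = √[p̂(1−p̂)(1/n₁+1/n₂)] = √[0.57477·0.42523·(1/418+1/652)] ≈ 0.030977.
z = (p̂₁ − p̂₂)/SE = (0.66507 − 0.51687)/0.030977 = 0.14820/0.030977 = 4.784.

z = 4.784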